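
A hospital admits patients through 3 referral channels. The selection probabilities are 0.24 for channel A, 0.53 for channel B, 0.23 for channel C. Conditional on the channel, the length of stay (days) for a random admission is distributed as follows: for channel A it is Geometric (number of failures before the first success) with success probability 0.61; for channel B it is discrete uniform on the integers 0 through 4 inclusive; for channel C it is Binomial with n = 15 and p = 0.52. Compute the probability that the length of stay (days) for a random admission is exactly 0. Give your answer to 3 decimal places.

Conditional on each channel, P(X = 0): A: 0.61; B: 0.2; C: 1.65432e-05.
By total probability, P(X = 0) = 0.24·0.61 + 0.53·0.2 + 0.23·1.65432e-05 = 0.252404.

0.252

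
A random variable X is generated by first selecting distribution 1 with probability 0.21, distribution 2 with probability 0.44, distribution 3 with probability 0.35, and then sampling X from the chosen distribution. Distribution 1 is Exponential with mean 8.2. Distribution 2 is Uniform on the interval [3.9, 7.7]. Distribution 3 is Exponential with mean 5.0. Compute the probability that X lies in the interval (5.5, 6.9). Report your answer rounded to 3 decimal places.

0.207

Conditional on each component, P(5.5 < X < 6.9): 1: 0.0802551; 2: 0.368421; 3: 0.0812925.
By total probability, P(5.5 < X < 6.9) = 0.21·0.0802551 + 0.44·0.368421 + 0.35·0.0812925 = 0.207411.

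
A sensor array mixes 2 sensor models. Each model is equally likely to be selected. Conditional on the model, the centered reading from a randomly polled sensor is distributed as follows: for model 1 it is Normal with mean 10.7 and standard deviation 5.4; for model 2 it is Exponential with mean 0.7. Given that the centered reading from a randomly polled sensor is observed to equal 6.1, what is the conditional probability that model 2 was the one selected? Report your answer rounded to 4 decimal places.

Likelihoods f(6.1 | ·): 1: 0.0513976; 2: 0.000234604.
Posterior ∝ prior × likelihood. Numerator for 2: 0.5·0.000234604 = 0.000117302.
Normalizing constant: 0.5·0.0513976 + 0.5·0.000234604 = 0.0258161.
P(2 | observation) = 0.000117302 / 0.0258161 = 0.00454375.

0.0045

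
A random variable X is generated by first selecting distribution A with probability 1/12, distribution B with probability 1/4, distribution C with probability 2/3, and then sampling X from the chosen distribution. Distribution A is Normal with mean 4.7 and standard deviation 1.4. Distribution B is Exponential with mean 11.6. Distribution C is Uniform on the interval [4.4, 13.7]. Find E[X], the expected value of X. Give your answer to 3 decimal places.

Component means — A: 4.7; B: 11.6; C: 9.05.
E[X] = 0.0833333·4.7 + 0.25·11.6 + 0.666667·9.05 = 9.325.

9.325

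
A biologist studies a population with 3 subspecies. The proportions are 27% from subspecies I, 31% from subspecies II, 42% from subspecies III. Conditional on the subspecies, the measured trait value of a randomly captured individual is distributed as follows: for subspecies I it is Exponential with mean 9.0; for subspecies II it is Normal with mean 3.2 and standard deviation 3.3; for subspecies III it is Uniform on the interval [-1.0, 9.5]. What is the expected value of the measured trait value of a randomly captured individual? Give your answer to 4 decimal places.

5.2070

Component means — I: 9; II: 3.2; III: 4.25.
E[X] = 0.27·9 + 0.31·3.2 + 0.42·4.25 = 5.207.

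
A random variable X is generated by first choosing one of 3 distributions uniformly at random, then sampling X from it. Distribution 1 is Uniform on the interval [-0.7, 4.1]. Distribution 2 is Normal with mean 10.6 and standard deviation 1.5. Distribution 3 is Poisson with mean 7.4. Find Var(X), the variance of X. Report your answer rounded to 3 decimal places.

17.406

Per component, 1: μ=1.7, E[X²]=4.81; 2: μ=10.6, E[X²]=114.61; 3: μ=7.4, E[X²]=62.16.
E[X] = 0.333333·1.7 + 0.333333·10.6 + 0.333333·7.4 = 6.56667.
E[X²] = 0.333333·4.81 + 0.333333·114.61 + 0.333333·62.16 = 60.5267.
Var(X) = E[X²] − (E[X])² = 60.5267 − 43.1211 = 17.4056.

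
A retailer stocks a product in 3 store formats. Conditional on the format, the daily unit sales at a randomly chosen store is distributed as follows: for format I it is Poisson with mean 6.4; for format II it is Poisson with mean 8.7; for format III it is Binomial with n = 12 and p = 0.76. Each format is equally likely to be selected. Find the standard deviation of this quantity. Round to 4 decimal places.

2.6819

Per component, I: μ=6.4, E[X²]=47.36; II: μ=8.7, E[X²]=84.39; III: μ=9.12, E[X²]=85.3632.
E[X] = 0.333333·6.4 + 0.333333·8.7 + 0.333333·9.12 = 8.07333.
E[X²] = 0.333333·47.36 + 0.333333·84.39 + 0.333333·85.3632 = 72.3711.
Var(X) = E[X²] − (E[X])² = 72.3711 − 65.1787 = 7.19236.
SD(X) = √7.19236 = 2.68186.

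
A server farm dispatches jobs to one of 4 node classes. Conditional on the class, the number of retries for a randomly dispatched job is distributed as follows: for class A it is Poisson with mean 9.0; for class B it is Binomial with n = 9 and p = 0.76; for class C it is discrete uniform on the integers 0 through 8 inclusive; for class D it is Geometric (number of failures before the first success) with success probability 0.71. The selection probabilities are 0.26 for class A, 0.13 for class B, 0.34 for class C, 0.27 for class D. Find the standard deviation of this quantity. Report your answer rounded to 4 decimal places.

Per component, A: μ=9, E[X²]=90; B: μ=6.84, E[X²]=48.4272; C: μ=4, E[X²]=22.6667; D: μ=0.408451, E[X²]=0.742115.
E[X] = 0.26·9 + 0.13·6.84 + 0.34·4 + 0.27·0.408451 = 4.69948.
E[X²] = 0.26·90 + 0.13·48.4272 + 0.34·22.6667 + 0.27·0.742115 = 37.6026.
Var(X) = E[X²] − (E[X])² = 37.6026 − 22.0851 = 15.5174.
SD(X) = √15.5174 = 3.93922.

3.9392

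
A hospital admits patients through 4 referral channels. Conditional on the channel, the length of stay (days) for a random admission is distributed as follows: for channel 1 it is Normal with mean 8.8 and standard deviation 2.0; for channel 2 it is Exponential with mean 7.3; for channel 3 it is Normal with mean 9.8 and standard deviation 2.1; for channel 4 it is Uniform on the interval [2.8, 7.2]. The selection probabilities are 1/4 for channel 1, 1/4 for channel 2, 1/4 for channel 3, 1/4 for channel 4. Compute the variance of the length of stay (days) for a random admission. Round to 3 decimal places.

Per component, 1: μ=8.8, E[X²]=81.44; 2: μ=7.3, E[X²]=106.58; 3: μ=9.8, E[X²]=100.45; 4: μ=5, E[X²]=26.6133.
E[X] = 0.25·8.8 + 0.25·7.3 + 0.25·9.8 + 0.25·5 = 7.725.
E[X²] = 0.25·81.44 + 0.25·106.58 + 0.25·100.45 + 0.25·26.6133 = 78.7708.
Var(X) = E[X²] − (E[X])² = 78.7708 − 59.6756 = 19.0952.

19.095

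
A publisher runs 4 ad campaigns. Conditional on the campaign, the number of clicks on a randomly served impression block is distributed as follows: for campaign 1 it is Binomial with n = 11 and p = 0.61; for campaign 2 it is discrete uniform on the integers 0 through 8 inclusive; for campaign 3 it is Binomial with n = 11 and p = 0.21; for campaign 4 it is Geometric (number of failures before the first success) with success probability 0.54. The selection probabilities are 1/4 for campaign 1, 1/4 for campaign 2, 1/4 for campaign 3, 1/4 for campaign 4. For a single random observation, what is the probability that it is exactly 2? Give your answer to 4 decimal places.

0.1301

Conditional on each campaign, P(X = 2): 1: 0.00427173; 2: 0.111111; 3: 0.2907; 4: 0.114264.
By total probability, P(X = 2) = 0.25·0.00427173 + 0.25·0.111111 + 0.25·0.2907 + 0.25·0.114264 = 0.130087.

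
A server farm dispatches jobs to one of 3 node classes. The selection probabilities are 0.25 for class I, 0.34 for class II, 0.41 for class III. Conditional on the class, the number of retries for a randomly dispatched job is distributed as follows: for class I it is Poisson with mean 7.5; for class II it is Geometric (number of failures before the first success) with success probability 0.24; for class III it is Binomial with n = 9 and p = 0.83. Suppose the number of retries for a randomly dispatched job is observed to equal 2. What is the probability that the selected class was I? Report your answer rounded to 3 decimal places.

0.076

Likelihoods P(X=2 | ·): I: 0.0155555; II: 0.138624; III: 0.000101766.
Posterior ∝ prior × likelihood. Numerator for I: 0.25·0.0155555 = 0.00388887.
Normalizing constant: 0.25·0.0155555 + 0.34·0.138624 + 0.41·0.000101766 = 0.0510628.
P(I | observation) = 0.00388887 / 0.0510628 = 0.0761587.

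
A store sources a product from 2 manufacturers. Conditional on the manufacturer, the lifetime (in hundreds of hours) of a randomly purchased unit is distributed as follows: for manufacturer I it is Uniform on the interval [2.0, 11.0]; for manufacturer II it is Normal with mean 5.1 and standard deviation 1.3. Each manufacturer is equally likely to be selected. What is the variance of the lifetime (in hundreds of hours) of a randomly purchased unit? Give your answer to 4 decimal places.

Per component, I: μ=6.5, E[X²]=49; II: μ=5.1, E[X²]=27.7.
E[X] = 0.5·6.5 + 0.5·5.1 = 5.8.
E[X²] = 0.5·49 + 0.5·27.7 = 38.35.
Var(X) = E[X²] − (E[X])² = 38.35 − 33.64 = 4.71.

4.7100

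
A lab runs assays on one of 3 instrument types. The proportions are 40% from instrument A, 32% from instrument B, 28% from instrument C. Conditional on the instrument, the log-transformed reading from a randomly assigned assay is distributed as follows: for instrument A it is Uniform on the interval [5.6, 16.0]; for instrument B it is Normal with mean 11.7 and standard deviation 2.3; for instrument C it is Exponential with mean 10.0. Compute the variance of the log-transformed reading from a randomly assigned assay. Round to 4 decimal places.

33.7324

Per component, A: μ=10.8, E[X²]=125.653; B: μ=11.7, E[X²]=142.18; C: μ=10, E[X²]=200.
E[X] = 0.4·10.8 + 0.32·11.7 + 0.28·10 = 10.864.
E[X²] = 0.4·125.653 + 0.32·142.18 + 0.28·200 = 151.759.
Var(X) = E[X²] − (E[X])² = 151.759 − 118.026 = 33.7324.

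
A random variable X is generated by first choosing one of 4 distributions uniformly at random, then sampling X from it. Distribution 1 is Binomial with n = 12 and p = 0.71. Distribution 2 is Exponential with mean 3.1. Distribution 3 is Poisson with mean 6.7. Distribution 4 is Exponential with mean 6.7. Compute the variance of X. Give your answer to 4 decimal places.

Per component, 1: μ=8.52, E[X²]=75.0612; 2: μ=3.1, E[X²]=19.22; 3: μ=6.7, E[X²]=51.59; 4: μ=6.7, E[X²]=89.78.
E[X] = 0.25·8.52 + 0.25·3.1 + 0.25·6.7 + 0.25·6.7 = 6.255.
E[X²] = 0.25·75.0612 + 0.25·19.22 + 0.25·51.59 + 0.25·89.78 = 58.9128.
Var(X) = E[X²] − (E[X])² = 58.9128 − 39.125 = 19.7878.

19.7878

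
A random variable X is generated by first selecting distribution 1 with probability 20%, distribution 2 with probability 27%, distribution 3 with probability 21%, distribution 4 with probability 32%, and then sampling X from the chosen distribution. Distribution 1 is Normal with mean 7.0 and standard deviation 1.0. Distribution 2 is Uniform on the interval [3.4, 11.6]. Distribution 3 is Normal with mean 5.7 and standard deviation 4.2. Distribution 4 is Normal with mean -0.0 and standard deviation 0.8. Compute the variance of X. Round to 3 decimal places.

16.070

Per component, 1: μ=7, E[X²]=50; 2: μ=7.5, E[X²]=61.8533; 3: μ=5.7, E[X²]=50.13; 4: μ=-0, E[X²]=0.64.
E[X] = 0.2·7 + 0.27·7.5 + 0.21·5.7 + 0.32·-0 = 4.622.
E[X²] = 0.2·50 + 0.27·61.8533 + 0.21·50.13 + 0.32·0.64 = 37.4325.
Var(X) = E[X²] − (E[X])² = 37.4325 − 21.3629 = 16.0696.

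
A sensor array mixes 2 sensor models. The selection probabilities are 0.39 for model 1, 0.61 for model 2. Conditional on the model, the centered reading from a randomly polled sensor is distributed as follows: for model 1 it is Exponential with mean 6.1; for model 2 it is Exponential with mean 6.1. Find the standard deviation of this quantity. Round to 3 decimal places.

Per component, 1: μ=6.1, E[X²]=74.42; 2: μ=6.1, E[X²]=74.42.
E[X] = 0.39·6.1 + 0.61·6.1 = 6.1.
E[X²] = 0.39·74.42 + 0.61·74.42 = 74.42.
Var(X) = E[X²] − (E[X])² = 74.42 − 37.21 = 37.21.
SD(X) = √37.21 = 6.1.

6.100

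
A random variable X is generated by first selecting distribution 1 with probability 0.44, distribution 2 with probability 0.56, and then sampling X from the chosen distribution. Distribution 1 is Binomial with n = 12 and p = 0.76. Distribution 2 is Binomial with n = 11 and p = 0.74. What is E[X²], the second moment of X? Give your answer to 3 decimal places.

75.850

For each component E[X²] = Var + (mean)², giving 1: 85.3632; 2: 68.376.
Overall E[X²] = 0.44·85.3632 + 0.56·68.376 = 75.8504.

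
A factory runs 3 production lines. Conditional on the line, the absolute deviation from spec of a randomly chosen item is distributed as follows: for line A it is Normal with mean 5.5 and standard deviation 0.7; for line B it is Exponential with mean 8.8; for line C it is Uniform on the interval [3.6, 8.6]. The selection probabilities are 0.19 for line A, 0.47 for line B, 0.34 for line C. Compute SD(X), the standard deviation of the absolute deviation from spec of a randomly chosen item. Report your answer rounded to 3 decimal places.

Per component, A: μ=5.5, E[X²]=30.74; B: μ=8.8, E[X²]=154.88; C: μ=6.1, E[X²]=39.2933.
E[X] = 0.19·5.5 + 0.47·8.8 + 0.34·6.1 = 7.255.
E[X²] = 0.19·30.74 + 0.47·154.88 + 0.34·39.2933 = 91.9939.
Var(X) = E[X²] − (E[X])² = 91.9939 − 52.635 = 39.3589.
SD(X) = √39.3589 = 6.27367.

6.274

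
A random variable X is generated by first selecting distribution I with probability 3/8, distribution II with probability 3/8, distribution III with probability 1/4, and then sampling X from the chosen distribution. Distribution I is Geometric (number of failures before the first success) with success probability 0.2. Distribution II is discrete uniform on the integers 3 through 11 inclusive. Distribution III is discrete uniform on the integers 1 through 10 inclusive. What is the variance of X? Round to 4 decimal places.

Per component, I: μ=4, E[X²]=36; II: μ=7, E[X²]=55.6667; III: μ=5.5, E[X²]=38.5.
E[X] = 0.375·4 + 0.375·7 + 0.25·5.5 = 5.5.
E[X²] = 0.375·36 + 0.375·55.6667 + 0.25·38.5 = 44.
Var(X) = E[X²] − (E[X])² = 44 − 30.25 = 13.75.

13.7500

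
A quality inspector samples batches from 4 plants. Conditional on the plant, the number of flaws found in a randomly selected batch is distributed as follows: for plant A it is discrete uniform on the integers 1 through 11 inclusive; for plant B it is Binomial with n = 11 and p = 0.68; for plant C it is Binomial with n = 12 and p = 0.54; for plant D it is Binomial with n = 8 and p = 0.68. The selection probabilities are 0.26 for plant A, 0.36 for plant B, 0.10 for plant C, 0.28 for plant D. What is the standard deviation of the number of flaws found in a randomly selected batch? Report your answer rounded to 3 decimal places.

2.229

Per component, A: μ=6, E[X²]=46; B: μ=7.48, E[X²]=58.344; C: μ=6.48, E[X²]=44.9712; D: μ=5.44, E[X²]=31.3344.
E[X] = 0.26·6 + 0.36·7.48 + 0.1·6.48 + 0.28·5.44 = 6.424.
E[X²] = 0.26·46 + 0.36·58.344 + 0.1·44.9712 + 0.28·31.3344 = 46.2346.
Var(X) = E[X²] − (E[X])² = 46.2346 − 41.2678 = 4.96682.
SD(X) = √4.96682 = 2.22864.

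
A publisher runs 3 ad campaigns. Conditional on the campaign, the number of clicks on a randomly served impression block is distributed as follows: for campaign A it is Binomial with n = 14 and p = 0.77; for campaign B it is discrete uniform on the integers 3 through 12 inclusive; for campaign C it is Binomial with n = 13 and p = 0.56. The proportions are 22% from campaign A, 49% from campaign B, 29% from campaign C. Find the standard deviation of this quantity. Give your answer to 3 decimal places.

2.732

Per component, A: μ=10.78, E[X²]=118.688; B: μ=7.5, E[X²]=64.5; C: μ=7.28, E[X²]=56.2016.
E[X] = 0.22·10.78 + 0.49·7.5 + 0.29·7.28 = 8.1578.
E[X²] = 0.22·118.688 + 0.49·64.5 + 0.29·56.2016 = 74.0148.
Var(X) = E[X²] − (E[X])² = 74.0148 − 66.5497 = 7.46508.
SD(X) = √7.46508 = 2.73223.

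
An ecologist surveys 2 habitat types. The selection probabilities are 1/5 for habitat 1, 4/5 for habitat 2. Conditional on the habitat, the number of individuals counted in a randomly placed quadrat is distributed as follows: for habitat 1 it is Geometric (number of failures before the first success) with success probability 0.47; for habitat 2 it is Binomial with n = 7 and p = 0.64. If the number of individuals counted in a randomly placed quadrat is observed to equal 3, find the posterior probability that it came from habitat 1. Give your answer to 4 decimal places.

Likelihoods P(X=3 | ·): 1: 0.0699722; 2: 0.154105.
Posterior ∝ prior × likelihood. Numerator for 1: 0.2·0.0699722 = 0.0139944.
Normalizing constant: 0.2·0.0699722 + 0.8·0.154105 = 0.137279.
P(1 | observation) = 0.0139944 / 0.137279 = 0.101942.

0.1019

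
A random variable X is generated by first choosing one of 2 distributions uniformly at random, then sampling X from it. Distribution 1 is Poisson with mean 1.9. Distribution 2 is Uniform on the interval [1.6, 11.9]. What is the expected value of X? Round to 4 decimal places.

Component means — 1: 1.9; 2: 6.75.
E[X] = 0.5·1.9 + 0.5·6.75 = 4.325.

4.3250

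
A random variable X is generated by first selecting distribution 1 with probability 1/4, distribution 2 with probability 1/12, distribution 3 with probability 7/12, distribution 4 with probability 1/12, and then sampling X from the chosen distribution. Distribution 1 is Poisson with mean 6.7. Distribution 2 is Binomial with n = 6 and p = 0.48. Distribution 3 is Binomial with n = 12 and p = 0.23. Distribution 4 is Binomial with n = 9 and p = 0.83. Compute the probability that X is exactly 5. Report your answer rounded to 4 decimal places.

Conditional on each component, P(X = 5): 1: 0.13849; 2: 0.0794988; 3: 0.0818087; 4: 0.0414531.
By total probability, P(X = 5) = 0.25·0.13849 + 0.0833333·0.0794988 + 0.583333·0.0818087 + 0.0833333·0.0414531 = 0.0924237.

0.0924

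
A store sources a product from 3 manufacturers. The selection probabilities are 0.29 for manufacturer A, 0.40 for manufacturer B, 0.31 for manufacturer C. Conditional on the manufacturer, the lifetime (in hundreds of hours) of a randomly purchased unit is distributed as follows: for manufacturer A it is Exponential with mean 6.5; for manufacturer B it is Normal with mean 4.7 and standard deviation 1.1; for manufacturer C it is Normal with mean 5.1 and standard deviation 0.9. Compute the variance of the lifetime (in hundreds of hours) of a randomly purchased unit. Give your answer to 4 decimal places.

13.5595

Per component, A: μ=6.5, E[X²]=84.5; B: μ=4.7, E[X²]=23.3; C: μ=5.1, E[X²]=26.82.
E[X] = 0.29·6.5 + 0.4·4.7 + 0.31·5.1 = 5.346.
E[X²] = 0.29·84.5 + 0.4·23.3 + 0.31·26.82 = 42.1392.
Var(X) = E[X²] − (E[X])² = 42.1392 − 28.5797 = 13.5595.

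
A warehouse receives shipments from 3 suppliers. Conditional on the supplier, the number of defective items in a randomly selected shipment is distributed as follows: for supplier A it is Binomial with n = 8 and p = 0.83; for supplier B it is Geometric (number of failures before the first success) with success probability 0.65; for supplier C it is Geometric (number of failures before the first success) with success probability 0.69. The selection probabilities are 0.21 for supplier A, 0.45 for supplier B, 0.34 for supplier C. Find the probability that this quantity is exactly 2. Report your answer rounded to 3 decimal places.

0.058

Conditional on each supplier, P(X = 2): A: 0.000465594; B: 0.079625; C: 0.066309.
By total probability, P(X = 2) = 0.21·0.000465594 + 0.45·0.079625 + 0.34·0.066309 = 0.0584741.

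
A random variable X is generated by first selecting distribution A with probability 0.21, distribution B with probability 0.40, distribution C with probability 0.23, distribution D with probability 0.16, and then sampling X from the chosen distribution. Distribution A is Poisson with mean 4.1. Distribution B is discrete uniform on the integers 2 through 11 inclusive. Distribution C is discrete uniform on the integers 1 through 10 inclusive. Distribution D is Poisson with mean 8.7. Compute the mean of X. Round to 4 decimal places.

6.1180

Component means — A: 4.1; B: 6.5; C: 5.5; D: 8.7.
E[X] = 0.21·4.1 + 0.4·6.5 + 0.23·5.5 + 0.16·8.7 = 6.118.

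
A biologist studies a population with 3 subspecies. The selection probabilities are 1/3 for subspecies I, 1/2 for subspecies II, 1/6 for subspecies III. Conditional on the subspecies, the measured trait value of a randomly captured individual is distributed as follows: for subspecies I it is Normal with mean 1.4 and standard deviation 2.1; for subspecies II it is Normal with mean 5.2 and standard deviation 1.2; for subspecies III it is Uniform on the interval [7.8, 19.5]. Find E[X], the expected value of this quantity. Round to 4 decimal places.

Component means — I: 1.4; II: 5.2; III: 13.65.
E[X] = 0.333333·1.4 + 0.5·5.2 + 0.166667·13.65 = 5.34167.

5.3417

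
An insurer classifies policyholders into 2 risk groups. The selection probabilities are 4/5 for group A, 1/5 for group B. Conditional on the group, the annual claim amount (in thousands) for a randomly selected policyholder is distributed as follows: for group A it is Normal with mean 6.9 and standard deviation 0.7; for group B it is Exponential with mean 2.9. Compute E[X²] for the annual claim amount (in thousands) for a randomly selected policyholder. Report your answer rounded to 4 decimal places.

41.8440

For each component E[X²] = Var + (mean)², giving A: 48.1; B: 16.82.
Overall E[X²] = 0.8·48.1 + 0.2·16.82 = 41.844.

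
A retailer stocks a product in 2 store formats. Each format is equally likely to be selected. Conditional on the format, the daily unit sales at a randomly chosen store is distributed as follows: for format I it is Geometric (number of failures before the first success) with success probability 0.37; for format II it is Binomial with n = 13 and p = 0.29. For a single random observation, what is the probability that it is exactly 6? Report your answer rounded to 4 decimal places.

Conditional on each format, P(X = 6): I: 0.0231337; II: 0.0928354.
By total probability, P(X = 6) = 0.5·0.0231337 + 0.5·0.0928354 = 0.0579846.

0.0580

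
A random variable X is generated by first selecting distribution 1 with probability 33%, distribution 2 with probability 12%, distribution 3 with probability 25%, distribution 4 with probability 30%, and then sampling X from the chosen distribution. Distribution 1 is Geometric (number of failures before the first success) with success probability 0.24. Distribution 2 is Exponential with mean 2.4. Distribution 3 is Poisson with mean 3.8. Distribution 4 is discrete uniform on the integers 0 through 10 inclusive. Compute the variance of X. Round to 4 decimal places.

Per component, 1: μ=3.16667, E[X²]=23.2222; 2: μ=2.4, E[X²]=11.52; 3: μ=3.8, E[X²]=18.24; 4: μ=5, E[X²]=35.
E[X] = 0.33·3.16667 + 0.12·2.4 + 0.25·3.8 + 0.3·5 = 3.783.
E[X²] = 0.33·23.2222 + 0.12·11.52 + 0.25·18.24 + 0.3·35 = 24.1057.
Var(X) = E[X²] − (E[X])² = 24.1057 − 14.3111 = 9.79464.

9.7946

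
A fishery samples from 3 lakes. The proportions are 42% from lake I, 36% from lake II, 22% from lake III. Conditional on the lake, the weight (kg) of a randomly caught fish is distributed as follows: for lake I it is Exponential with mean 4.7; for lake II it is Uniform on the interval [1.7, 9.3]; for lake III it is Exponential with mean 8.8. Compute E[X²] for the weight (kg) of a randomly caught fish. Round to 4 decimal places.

65.2520

For each component E[X²] = Var + (mean)², giving I: 44.18; II: 35.0633; III: 154.88.
Overall E[X²] = 0.42·44.18 + 0.36·35.0633 + 0.22·154.88 = 65.252.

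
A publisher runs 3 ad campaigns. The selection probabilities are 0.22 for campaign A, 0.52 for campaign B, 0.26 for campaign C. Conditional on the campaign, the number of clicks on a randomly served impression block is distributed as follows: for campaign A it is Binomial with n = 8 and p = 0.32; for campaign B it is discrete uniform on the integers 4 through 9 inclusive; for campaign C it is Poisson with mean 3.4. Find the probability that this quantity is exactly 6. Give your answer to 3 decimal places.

Conditional on each campaign, P(X = 6): A: 0.013902; B: 0.166667; C: 0.0716044.
By total probability, P(X = 6) = 0.22·0.013902 + 0.52·0.166667 + 0.26·0.0716044 = 0.108342.

0.108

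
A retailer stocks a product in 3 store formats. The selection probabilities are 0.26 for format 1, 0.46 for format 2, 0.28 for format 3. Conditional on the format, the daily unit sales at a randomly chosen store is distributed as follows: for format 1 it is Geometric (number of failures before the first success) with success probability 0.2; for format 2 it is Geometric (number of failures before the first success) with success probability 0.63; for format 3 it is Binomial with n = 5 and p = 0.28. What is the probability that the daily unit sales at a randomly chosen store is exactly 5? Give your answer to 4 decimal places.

0.0195

Conditional on each format, P(X = 5): 1: 0.065536; 2: 0.00436867; 3: 0.00172104.
By total probability, P(X = 5) = 0.26·0.065536 + 0.46·0.00436867 + 0.28·0.00172104 = 0.0195308.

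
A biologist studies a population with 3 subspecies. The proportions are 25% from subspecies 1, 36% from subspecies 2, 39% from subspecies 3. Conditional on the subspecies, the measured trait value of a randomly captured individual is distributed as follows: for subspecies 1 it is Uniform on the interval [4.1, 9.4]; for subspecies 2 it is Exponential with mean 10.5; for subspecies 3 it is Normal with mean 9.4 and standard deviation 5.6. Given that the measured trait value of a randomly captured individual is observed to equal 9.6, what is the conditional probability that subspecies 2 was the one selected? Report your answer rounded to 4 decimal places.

Likelihoods f(9.6 | ·): 1: 0; 2: 0.0381717; 3: 0.0711943.
Posterior ∝ prior × likelihood. Numerator for 2: 0.36·0.0381717 = 0.0137418.
Normalizing constant: 0.25·0 + 0.36·0.0381717 + 0.39·0.0711943 = 0.0415076.
P(2 | observation) = 0.0137418 / 0.0415076 = 0.331068.

0.3311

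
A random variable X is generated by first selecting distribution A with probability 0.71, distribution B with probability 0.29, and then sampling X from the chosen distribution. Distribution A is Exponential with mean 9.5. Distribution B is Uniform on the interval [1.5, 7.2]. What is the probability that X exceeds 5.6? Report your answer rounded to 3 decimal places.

0.475

Conditional on each component, P(X > 5.6): A: 0.554619; B: 0.280702.
By total probability, P(X > 5.6) = 0.71·0.554619 + 0.29·0.280702 = 0.475183.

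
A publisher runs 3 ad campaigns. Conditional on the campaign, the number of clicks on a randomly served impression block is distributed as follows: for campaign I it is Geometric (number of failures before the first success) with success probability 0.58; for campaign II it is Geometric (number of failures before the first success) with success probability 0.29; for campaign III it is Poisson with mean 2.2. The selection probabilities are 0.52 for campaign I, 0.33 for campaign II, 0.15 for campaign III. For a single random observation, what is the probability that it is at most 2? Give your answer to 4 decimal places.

Conditional on each campaign, P(X ≤ 2): I: 0.925912; II: 0.642089; III: 0.622714.
By total probability, P(X ≤ 2) = 0.52·0.925912 + 0.33·0.642089 + 0.15·0.622714 = 0.786771.

0.7868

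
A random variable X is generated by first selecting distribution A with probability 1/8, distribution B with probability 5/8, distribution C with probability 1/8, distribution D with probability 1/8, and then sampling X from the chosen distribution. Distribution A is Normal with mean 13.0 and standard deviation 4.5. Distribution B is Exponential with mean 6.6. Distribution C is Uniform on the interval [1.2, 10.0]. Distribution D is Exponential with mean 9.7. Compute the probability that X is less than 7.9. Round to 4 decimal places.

0.6171

Conditional on each component, P(X < 7.9): A: 0.128537; B: 0.697892; C: 0.761364; D: 0.55711.
By total probability, P(X < 7.9) = 0.125·0.128537 + 0.625·0.697892 + 0.125·0.761364 + 0.125·0.55711 = 0.617059.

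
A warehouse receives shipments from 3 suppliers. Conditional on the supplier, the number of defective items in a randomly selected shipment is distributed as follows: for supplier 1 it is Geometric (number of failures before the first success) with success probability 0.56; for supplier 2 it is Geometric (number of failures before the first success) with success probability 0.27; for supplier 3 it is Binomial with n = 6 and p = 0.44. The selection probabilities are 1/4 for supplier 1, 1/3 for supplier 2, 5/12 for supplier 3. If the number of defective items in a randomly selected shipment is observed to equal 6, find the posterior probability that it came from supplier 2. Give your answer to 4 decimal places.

Likelihoods P(X=6 | ·): 1: 0.00406354; 2: 0.0408602; 3: 0.00725631.
Posterior ∝ prior × likelihood. Numerator for 2: 0.333333·0.0408602 = 0.0136201.
Normalizing constant: 0.25·0.00406354 + 0.333333·0.0408602 + 0.416667·0.00725631 = 0.0176594.
P(2 | observation) = 0.0136201 / 0.0176594 = 0.771264.

0.7713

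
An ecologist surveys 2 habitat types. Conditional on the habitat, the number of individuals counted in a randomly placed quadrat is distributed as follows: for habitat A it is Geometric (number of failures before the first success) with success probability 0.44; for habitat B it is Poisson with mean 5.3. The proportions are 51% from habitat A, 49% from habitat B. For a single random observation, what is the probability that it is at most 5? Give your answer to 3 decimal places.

Conditional on each habitat, P(X ≤ 5): A: 0.969159; B: 0.563473.
By total probability, P(X ≤ 5) = 0.51·0.969159 + 0.49·0.563473 = 0.770373.

0.770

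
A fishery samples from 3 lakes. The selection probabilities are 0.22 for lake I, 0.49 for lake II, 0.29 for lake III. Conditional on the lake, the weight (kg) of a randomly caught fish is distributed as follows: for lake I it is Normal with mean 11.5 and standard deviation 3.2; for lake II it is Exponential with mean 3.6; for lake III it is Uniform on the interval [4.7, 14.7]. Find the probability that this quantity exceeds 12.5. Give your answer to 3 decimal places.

0.162

Conditional on each lake, P(X > 12.5): I: 0.37733; II: 0.031048; III: 0.22.
By total probability, P(X > 12.5) = 0.22·0.37733 + 0.49·0.031048 + 0.29·0.22 = 0.162026.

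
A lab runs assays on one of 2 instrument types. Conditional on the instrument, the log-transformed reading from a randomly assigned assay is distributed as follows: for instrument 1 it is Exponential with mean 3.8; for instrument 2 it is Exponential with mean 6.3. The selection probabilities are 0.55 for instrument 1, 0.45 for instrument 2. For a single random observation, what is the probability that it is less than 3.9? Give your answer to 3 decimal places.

0.561

Conditional on each instrument, P(X < 3.9): 1: 0.641675; 2: 0.461543.
By total probability, P(X < 3.9) = 0.55·0.641675 + 0.45·0.461543 = 0.560616.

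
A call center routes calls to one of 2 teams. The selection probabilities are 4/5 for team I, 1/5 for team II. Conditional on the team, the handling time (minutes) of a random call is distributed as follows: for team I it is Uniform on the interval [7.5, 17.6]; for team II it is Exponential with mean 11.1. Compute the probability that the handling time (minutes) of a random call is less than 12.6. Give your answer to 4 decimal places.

0.5397

Conditional on each team, P(X < 12.6): I: 0.50495; II: 0.678621.
By total probability, P(X < 12.6) = 0.8·0.50495 + 0.2·0.678621 = 0.539685.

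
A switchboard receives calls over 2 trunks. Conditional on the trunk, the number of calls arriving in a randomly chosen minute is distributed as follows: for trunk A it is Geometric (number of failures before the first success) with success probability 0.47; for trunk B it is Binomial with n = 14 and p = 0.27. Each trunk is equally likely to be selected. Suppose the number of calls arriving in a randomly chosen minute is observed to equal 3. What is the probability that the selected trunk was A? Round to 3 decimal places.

Likelihoods P(X=3 | ·): A: 0.0699722; B: 0.224773.
Posterior ∝ prior × likelihood. Numerator for A: 0.5·0.0699722 = 0.0349861.
Normalizing constant: 0.5·0.0699722 + 0.5·0.224773 = 0.147373.
P(A | observation) = 0.0349861 / 0.147373 = 0.237399.

0.237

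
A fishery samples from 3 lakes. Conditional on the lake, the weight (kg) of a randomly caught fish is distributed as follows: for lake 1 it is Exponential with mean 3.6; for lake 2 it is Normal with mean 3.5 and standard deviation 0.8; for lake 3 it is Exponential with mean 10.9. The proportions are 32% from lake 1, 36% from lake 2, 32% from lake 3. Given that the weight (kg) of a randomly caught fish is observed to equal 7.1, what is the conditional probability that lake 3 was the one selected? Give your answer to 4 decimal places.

0.5529

Likelihoods f(7.1 | ·): 1: 0.038652; 2: 1.99797e-05; 3: 0.0478282.
Posterior ∝ prior × likelihood. Numerator for 3: 0.32·0.0478282 = 0.015305.
Normalizing constant: 0.32·0.038652 + 0.36·1.99797e-05 + 0.32·0.0478282 = 0.0276809.
P(3 | observation) = 0.015305 / 0.0276809 = 0.55291.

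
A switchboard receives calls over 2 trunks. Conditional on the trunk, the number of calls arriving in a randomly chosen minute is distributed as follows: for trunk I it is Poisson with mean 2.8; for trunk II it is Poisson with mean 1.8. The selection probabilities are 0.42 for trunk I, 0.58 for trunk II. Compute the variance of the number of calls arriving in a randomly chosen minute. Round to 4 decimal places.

2.4636

Per component, I: μ=2.8, E[X²]=10.64; II: μ=1.8, E[X²]=5.04.
E[X] = 0.42·2.8 + 0.58·1.8 = 2.22.
E[X²] = 0.42·10.64 + 0.58·5.04 = 7.392.
Var(X) = E[X²] − (E[X])² = 7.392 − 4.9284 = 2.4636.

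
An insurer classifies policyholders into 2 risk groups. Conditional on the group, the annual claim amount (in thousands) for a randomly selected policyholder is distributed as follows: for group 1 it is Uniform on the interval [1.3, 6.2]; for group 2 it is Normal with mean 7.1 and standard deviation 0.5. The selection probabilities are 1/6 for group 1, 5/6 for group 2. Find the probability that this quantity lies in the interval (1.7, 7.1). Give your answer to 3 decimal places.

Conditional on each group, P(1.7 < X < 7.1): 1: 0.918367; 2: 0.5.
By total probability, P(1.7 < X < 7.1) = 0.166667·0.918367 + 0.833333·0.5 = 0.569728.

0.570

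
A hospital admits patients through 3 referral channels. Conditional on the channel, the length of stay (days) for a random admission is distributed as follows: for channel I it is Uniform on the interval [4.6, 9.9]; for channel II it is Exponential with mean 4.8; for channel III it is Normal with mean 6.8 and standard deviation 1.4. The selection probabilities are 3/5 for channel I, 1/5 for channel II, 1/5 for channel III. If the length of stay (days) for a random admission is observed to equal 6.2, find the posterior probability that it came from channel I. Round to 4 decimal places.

Likelihoods f(6.2 | ·): I: 0.188679; II: 0.0572526; III: 0.259955.
Posterior ∝ prior × likelihood. Numerator for I: 0.6·0.188679 = 0.113208.
Normalizing constant: 0.6·0.188679 + 0.2·0.0572526 + 0.2·0.259955 = 0.176649.
P(I | observation) = 0.113208 / 0.176649 = 0.640861.

0.6409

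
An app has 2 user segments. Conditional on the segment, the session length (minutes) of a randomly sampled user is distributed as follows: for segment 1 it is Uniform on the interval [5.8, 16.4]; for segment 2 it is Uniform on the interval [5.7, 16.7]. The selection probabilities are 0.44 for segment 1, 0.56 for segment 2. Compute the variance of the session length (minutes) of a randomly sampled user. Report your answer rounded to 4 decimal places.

Per component, 1: μ=11.1, E[X²]=132.573; 2: μ=11.2, E[X²]=135.523.
E[X] = 0.44·11.1 + 0.56·11.2 = 11.156.
E[X²] = 0.44·132.573 + 0.56·135.523 = 134.225.
Var(X) = E[X²] − (E[X])² = 134.225 − 124.456 = 9.769.

9.7690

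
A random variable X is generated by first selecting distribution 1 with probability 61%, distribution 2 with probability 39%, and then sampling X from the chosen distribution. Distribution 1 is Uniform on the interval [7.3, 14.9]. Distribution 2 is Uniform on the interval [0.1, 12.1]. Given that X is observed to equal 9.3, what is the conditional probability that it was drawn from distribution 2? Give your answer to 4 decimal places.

0.2882

Likelihoods f(9.3 | ·): 1: 0.131579; 2: 0.0833333.
Posterior ∝ prior × likelihood. Numerator for 2: 0.39·0.0833333 = 0.0325.
Normalizing constant: 0.61·0.131579 + 0.39·0.0833333 = 0.112763.
P(2 | observation) = 0.0325 / 0.112763 = 0.288215.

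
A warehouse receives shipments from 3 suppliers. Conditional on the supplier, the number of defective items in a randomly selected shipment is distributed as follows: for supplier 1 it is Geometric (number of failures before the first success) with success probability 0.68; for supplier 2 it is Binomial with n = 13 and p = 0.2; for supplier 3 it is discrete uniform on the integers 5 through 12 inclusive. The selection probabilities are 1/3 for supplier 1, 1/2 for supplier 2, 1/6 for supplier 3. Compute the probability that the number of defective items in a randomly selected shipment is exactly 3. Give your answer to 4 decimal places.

0.1303

Conditional on each supplier, P(X = 3): 1: 0.0222822; 2: 0.245672; 3: 0.
By total probability, P(X = 3) = 0.333333·0.0222822 + 0.5·0.245672 + 0.166667·0 = 0.130263.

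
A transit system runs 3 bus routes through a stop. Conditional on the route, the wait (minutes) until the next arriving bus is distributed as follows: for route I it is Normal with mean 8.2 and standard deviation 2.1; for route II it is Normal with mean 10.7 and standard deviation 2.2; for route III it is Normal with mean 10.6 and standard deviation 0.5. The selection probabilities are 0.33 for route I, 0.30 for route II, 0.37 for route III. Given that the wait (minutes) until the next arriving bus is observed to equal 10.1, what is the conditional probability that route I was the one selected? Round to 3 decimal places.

Likelihoods f(10.1 | ·): I: 0.126164; II: 0.174717; III: 0.483941.
Posterior ∝ prior × likelihood. Numerator for I: 0.33·0.126164 = 0.0416341.
Normalizing constant: 0.33·0.126164 + 0.3·0.174717 + 0.37·0.483941 = 0.273108.
P(I | observation) = 0.0416341 / 0.273108 = 0.152446.

0.152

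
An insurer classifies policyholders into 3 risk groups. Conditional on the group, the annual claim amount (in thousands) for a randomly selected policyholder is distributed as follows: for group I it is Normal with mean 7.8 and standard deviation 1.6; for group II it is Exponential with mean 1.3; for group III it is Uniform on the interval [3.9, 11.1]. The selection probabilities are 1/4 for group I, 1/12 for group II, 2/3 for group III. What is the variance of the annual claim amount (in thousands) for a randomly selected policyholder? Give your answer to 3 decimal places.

Per component, I: μ=7.8, E[X²]=63.4; II: μ=1.3, E[X²]=3.38; III: μ=7.5, E[X²]=60.57.
E[X] = 0.25·7.8 + 0.0833333·1.3 + 0.666667·7.5 = 7.05833.
E[X²] = 0.25·63.4 + 0.0833333·3.38 + 0.666667·60.57 = 56.5117.
Var(X) = E[X²] − (E[X])² = 56.5117 − 49.8201 = 6.6916.

6.692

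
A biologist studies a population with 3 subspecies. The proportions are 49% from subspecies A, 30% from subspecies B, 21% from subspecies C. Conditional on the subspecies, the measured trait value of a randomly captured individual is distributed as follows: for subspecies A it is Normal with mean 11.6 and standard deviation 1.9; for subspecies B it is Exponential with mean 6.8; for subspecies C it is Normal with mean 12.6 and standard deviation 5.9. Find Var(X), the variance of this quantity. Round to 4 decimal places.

Per component, A: μ=11.6, E[X²]=138.17; B: μ=6.8, E[X²]=92.48; C: μ=12.6, E[X²]=193.57.
E[X] = 0.49·11.6 + 0.3·6.8 + 0.21·12.6 = 10.37.
E[X²] = 0.49·138.17 + 0.3·92.48 + 0.21·193.57 = 136.097.
Var(X) = E[X²] − (E[X])² = 136.097 − 107.537 = 28.5601.

28.5601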